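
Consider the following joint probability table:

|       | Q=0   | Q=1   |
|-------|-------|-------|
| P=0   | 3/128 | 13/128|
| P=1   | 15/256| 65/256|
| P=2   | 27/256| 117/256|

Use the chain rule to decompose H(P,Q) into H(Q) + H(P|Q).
By the chain rule: H(P,Q) = H(Q) + H(P|Q)

Marginal P(Q) (column sums):
  P(Q=0) = 3/128 + 15/256 + 27/256 = 3/16
  P(Q=1) = 13/128 + 65/256 + 117/256 = 13/16
H(Q) = -[(3/16)·log₂(3/16) + (13/16)·log₂(13/16)]
  = 0.4528 + 0.2434
  = 0.6962 bits
H(P|Q) = -Σ P(P,Q)·log₂ P(P|Q), where P(P|Q) = P(P,Q) / P(Q)
  (P=0,Q=0): P(P|Q) = (3/128)/(3/16) = 1/8;  -(3/128)·log₂(1/8) = 0.0703
  (P=0,Q=1): P(P|Q) = (13/128)/(13/16) = 1/8;  -(13/128)·log₂(1/8) = 0.3047
  (P=1,Q=0): P(P|Q) = (15/256)/(3/16) = 5/16;  -(15/256)·log₂(5/16) = 0.0983
  (P=1,Q=1): P(P|Q) = (65/256)/(13/16) = 5/16;  -(65/256)·log₂(5/16) = 0.4261
  (P=2,Q=0): P(P|Q) = (27/256)/(3/16) = 9/16;  -(27/256)·log₂(9/16) = 0.0875
  (P=2,Q=1): P(P|Q) = (117/256)/(13/16) = 9/16;  -(117/256)·log₂(9/16) = 0.3794
H(P|Q) = 0.0703 + 0.3047 + 0.0983 + 0.4261 + 0.0875 + 0.3794
  = 1.3663 bits

H(P,Q) = H(Q) + H(P|Q) = 0.6962 + 1.3663 = 2.0625 bits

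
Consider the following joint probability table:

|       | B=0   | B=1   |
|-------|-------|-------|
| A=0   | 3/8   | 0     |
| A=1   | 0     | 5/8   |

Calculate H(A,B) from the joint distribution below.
H(A,B) = -Σ P(A,B) log₂ P(A,B), summed over the non-zero cells:
H(A,B) = -[(3/8)·log₂(3/8) + (5/8)·log₂(5/8)]
  = 0.5306 + 0.4238
  = 0.9544 bits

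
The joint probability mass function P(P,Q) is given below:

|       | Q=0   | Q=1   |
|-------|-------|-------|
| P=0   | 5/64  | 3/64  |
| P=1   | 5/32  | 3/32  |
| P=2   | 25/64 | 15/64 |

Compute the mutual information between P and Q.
Marginal P(P) (row sums):
  P(P=0) = 5/64 + 3/64 = 1/8
  P(P=1) = 5/32 + 3/32 = 1/4
  P(P=2) = 25/64 + 15/64 = 5/8
Marginal P(Q) (column sums):
  P(Q=0) = 5/64 + 5/32 + 25/64 = 5/8
  P(Q=1) = 3/64 + 3/32 + 15/64 = 3/8

H(P) = -[(1/8)·log₂(1/8) + (1/4)·log₂(1/4) + (5/8)·log₂(5/8)]
  = 0.3750 + 0.5000 + 0.4238
  = 1.2988 bits
H(Q) = -[(5/8)·log₂(5/8) + (3/8)·log₂(3/8)]
  = 0.4238 + 0.5306
  = 0.9544 bits
H(P,Q) = -[(5/64)·log₂(5/64) + (3/64)·log₂(3/64) + (5/32)·log₂(5/32) + (3/32)·log₂(3/32) + (25/64)·log₂(25/64) + (15/64)·log₂(15/64)]
  = 0.2873 + 0.2070 + 0.4184 + 0.3202 + 0.5297 + 0.4906
  = 2.2532 bits

I(P;Q) = H(P) + H(Q) - H(P,Q)
  = 1.2988 + 0.9544 - 2.2532
  = 0.0000 bits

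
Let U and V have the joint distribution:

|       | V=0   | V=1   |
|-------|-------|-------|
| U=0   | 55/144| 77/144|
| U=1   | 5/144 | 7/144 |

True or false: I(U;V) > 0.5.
Marginal P(U) (row sums):
  P(U=0) = 55/144 + 77/144 = 11/12
  P(U=1) = 5/144 + 7/144 = 1/12
Marginal P(V) (column sums):
  P(V=0) = 55/144 + 5/144 = 5/12
  P(V=1) = 77/144 + 7/144 = 7/12

H(U) = -[(11/12)·log₂(11/12) + (1/12)·log₂(1/12)]
  = 0.1151 + 0.2987
  = 0.4138 bits
H(V) = -[(5/12)·log₂(5/12) + (7/12)·log₂(7/12)]
  = 0.5263 + 0.4536
  = 0.9799 bits
H(U,V) = -[(55/144)·log₂(55/144) + (77/144)·log₂(77/144) + (5/144)·log₂(5/144) + (7/144)·log₂(7/144)]
  = 0.5304 + 0.4829 + 0.1683 + 0.2121
  = 1.3937 bits

I(U;V) = H(U) + H(V) - H(U,V)
  = 0.4138 + 0.9799 - 1.3937
  = 0.0000 bits

False. I(U;V) = 0.0000 bits, which is ≤ 0.5 bits.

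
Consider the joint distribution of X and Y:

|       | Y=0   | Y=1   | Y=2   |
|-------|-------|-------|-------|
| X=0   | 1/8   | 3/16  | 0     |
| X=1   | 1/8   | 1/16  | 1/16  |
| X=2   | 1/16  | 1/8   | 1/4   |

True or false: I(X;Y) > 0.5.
Marginal P(X) (row sums):
  P(X=0) = 1/8 + 3/16 + 0 = 5/16
  P(X=1) = 1/8 + 1/16 + 1/16 = 1/4
  P(X=2) = 1/16 + 1/8 + 1/4 = 7/16
Marginal P(Y) (column sums):
  P(Y=0) = 1/8 + 1/8 + 1/16 = 5/16
  P(Y=1) = 3/16 + 1/16 + 1/8 = 3/8
  P(Y=2) = 0 + 1/16 + 1/4 = 5/16

H(X) = -[(5/16)·log₂(5/16) + (1/4)·log₂(1/4) + (7/16)·log₂(7/16)]
  = 0.5244 + 0.5000 + 0.5218
  = 1.5462 bits
H(Y) = -[(5/16)·log₂(5/16) + (3/8)·log₂(3/8) + (5/16)·log₂(5/16)]
  = 0.5244 + 0.5306 + 0.5244
  = 1.5794 bits
H(X,Y) = -[(1/8)·log₂(1/8) + (3/16)·log₂(3/16) + (1/8)·log₂(1/8) + (1/16)·log₂(1/16) + (1/16)·log₂(1/16) + (1/16)·log₂(1/16) + (1/8)·log₂(1/8) + (1/4)·log₂(1/4)]
  = 0.3750 + 0.4528 + 0.3750 + 0.2500 + 0.2500 + 0.2500 + 0.3750 + 0.5000
  = 2.8278 bits

I(X;Y) = H(X) + H(Y) - H(X,Y)
  = 1.5462 + 1.5794 - 2.8278
  = 0.2978 bits

False. I(X;Y) = 0.2978 bits, which is ≤ 0.5 bits.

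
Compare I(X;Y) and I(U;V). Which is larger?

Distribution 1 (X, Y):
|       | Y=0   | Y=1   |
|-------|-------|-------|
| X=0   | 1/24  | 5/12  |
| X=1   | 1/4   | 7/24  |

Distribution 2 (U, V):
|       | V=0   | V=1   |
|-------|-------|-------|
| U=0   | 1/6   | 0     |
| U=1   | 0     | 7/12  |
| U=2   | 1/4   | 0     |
Distribution 1 (X, Y):
Marginal P(X) (row sums):
  P(X=0) = 1/24 + 5/12 = 11/24
  P(X=1) = 1/4 + 7/24 = 13/24
Marginal P(Y) (column sums):
  P(Y=0) = 1/24 + 1/4 = 7/24
  P(Y=1) = 5/12 + 7/24 = 17/24

H(X) = -[(11/24)·log₂(11/24) + (13/24)·log₂(13/24)]
  = 0.5159 + 0.4791
  = 0.9950 bits
H(Y) = -[(7/24)·log₂(7/24) + (17/24)·log₂(17/24)]
  = 0.5185 + 0.3524
  = 0.8709 bits
H(X,Y) = -[(1/24)·log₂(1/24) + (5/12)·log₂(5/12) + (1/4)·log₂(1/4) + (7/24)·log₂(7/24)]
  = 0.1910 + 0.5263 + 0.5000 + 0.5185
  = 1.7358 bits

I(X;Y) = H(X) + H(Y) - H(X,Y)
  = 0.9950 + 0.8709 - 1.7358
  = 0.1301 bits

Distribution 2 (U, V):
Marginal P(U) (row sums):
  P(U=0) = 1/6 + 0 = 1/6
  P(U=1) = 0 + 7/12 = 7/12
  P(U=2) = 1/4 + 0 = 1/4
Marginal P(V) (column sums):
  P(V=0) = 1/6 + 0 + 1/4 = 5/12
  P(V=1) = 0 + 7/12 + 0 = 7/12

H(U) = -[(1/6)·log₂(1/6) + (7/12)·log₂(7/12) + (1/4)·log₂(1/4)]
  = 0.4308 + 0.4536 + 0.5000
  = 1.3844 bits
H(V) = -[(5/12)·log₂(5/12) + (7/12)·log₂(7/12)]
  = 0.5263 + 0.4536
  = 0.9799 bits
H(U,V) = -[(1/6)·log₂(1/6) + (7/12)·log₂(7/12) + (1/4)·log₂(1/4)]
  = 0.4308 + 0.4536 + 0.5000
  = 1.3844 bits

I(U;V) = H(U) + H(V) - H(U,V)
  = 1.3844 + 0.9799 - 1.3844
  = 0.9799 bits

I(U;V) = 0.9799 bits > I(X;Y) = 0.1301 bits, so (U, V) has the higher mutual information (stronger dependence).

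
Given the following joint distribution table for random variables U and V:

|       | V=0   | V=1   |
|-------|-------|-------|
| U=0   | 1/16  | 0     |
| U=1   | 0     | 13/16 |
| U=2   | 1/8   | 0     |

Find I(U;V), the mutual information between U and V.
Marginal P(U) (row sums):
  P(U=0) = 1/16 + 0 = 1/16
  P(U=1) = 0 + 13/16 = 13/16
  P(U=2) = 1/8 + 0 = 1/8
Marginal P(V) (column sums):
  P(V=0) = 1/16 + 0 + 1/8 = 3/16
  P(V=1) = 0 + 13/16 + 0 = 13/16

H(U) = -[(1/16)·log₂(1/16) + (13/16)·log₂(13/16) + (1/8)·log₂(1/8)]
  = 0.2500 + 0.2434 + 0.3750
  = 0.8684 bits
H(V) = -[(3/16)·log₂(3/16) + (13/16)·log₂(13/16)]
  = 0.4528 + 0.2434
  = 0.6962 bits
H(U,V) = -[(1/16)·log₂(1/16) + (13/16)·log₂(13/16) + (1/8)·log₂(1/8)]
  = 0.2500 + 0.2434 + 0.3750
  = 0.8684 bits

I(U;V) = H(U) + H(V) - H(U,V)
  = 0.8684 + 0.6962 - 0.8684
  = 0.6962 bits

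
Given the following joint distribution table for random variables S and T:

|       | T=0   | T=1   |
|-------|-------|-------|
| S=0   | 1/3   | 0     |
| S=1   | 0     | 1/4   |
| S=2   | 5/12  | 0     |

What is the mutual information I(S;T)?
Marginal P(S) (row sums):
  P(S=0) = 1/3 + 0 = 1/3
  P(S=1) = 0 + 1/4 = 1/4
  P(S=2) = 5/12 + 0 = 5/12
Marginal P(T) (column sums):
  P(T=0) = 1/3 + 0 + 5/12 = 3/4
  P(T=1) = 0 + 1/4 + 0 = 1/4

H(S) = -[(1/3)·log₂(1/3) + (1/4)·log₂(1/4) + (5/12)·log₂(5/12)]
  = 0.5283 + 0.5000 + 0.5263
  = 1.5546 bits
H(T) = -[(3/4)·log₂(3/4) + (1/4)·log₂(1/4)]
  = 0.3113 + 0.5000
  = 0.8113 bits
H(S,T) = -[(1/3)·log₂(1/3) + (1/4)·log₂(1/4) + (5/12)·log₂(5/12)]
  = 0.5283 + 0.5000 + 0.5263
  = 1.5546 bits

I(S;T) = H(S) + H(T) - H(S,T)
  = 1.5546 + 0.8113 - 1.5546
  = 0.8113 bits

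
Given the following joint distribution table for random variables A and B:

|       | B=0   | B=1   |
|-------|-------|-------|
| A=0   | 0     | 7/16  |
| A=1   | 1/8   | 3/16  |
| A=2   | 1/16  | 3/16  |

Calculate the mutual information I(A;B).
Marginal P(A) (row sums):
  P(A=0) = 0 + 7/16 = 7/16
  P(A=1) = 1/8 + 3/16 = 5/16
  P(A=2) = 1/16 + 3/16 = 1/4
Marginal P(B) (column sums):
  P(B=0) = 0 + 1/8 + 1/16 = 3/16
  P(B=1) = 7/16 + 3/16 + 3/16 = 13/16

H(A) = -[(7/16)·log₂(7/16) + (5/16)·log₂(5/16) + (1/4)·log₂(1/4)]
  = 0.5218 + 0.5244 + 0.5000
  = 1.5462 bits
H(B) = -[(3/16)·log₂(3/16) + (13/16)·log₂(13/16)]
  = 0.4528 + 0.2434
  = 0.6962 bits
H(A,B) = -[(7/16)·log₂(7/16) + (1/8)·log₂(1/8) + (3/16)·log₂(3/16) + (1/16)·log₂(1/16) + (3/16)·log₂(3/16)]
  = 0.5218 + 0.3750 + 0.4528 + 0.2500 + 0.4528
  = 2.0524 bits

I(A;B) = H(A) + H(B) - H(A,B)
  = 1.5462 + 0.6962 - 2.0524
  = 0.1900 bits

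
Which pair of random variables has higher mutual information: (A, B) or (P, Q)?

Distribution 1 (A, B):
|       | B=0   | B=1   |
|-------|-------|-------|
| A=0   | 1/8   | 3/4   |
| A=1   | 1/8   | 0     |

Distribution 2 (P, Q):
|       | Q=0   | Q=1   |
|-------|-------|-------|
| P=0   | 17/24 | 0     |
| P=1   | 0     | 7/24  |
Distribution 1 (A, B):
Marginal P(A) (row sums):
  P(A=0) = 1/8 + 3/4 = 7/8
  P(A=1) = 1/8 + 0 = 1/8
Marginal P(B) (column sums):
  P(B=0) = 1/8 + 1/8 = 1/4
  P(B=1) = 3/4 + 0 = 3/4

H(A) = -[(7/8)·log₂(7/8) + (1/8)·log₂(1/8)]
  = 0.1686 + 0.3750
  = 0.5436 bits
H(B) = -[(1/4)·log₂(1/4) + (3/4)·log₂(3/4)]
  = 0.5000 + 0.3113
  = 0.8113 bits
H(A,B) = -[(1/8)·log₂(1/8) + (3/4)·log₂(3/4) + (1/8)·log₂(1/8)]
  = 0.3750 + 0.3113 + 0.3750
  = 1.0613 bits

I(A;B) = H(A) + H(B) - H(A,B)
  = 0.5436 + 0.8113 - 1.0613
  = 0.2936 bits

Distribution 2 (P, Q):
Marginal P(P) (row sums):
  P(P=0) = 17/24 + 0 = 17/24
  P(P=1) = 0 + 7/24 = 7/24
Marginal P(Q) (column sums):
  P(Q=0) = 17/24 + 0 = 17/24
  P(Q=1) = 0 + 7/24 = 7/24

H(P) = -[(17/24)·log₂(17/24) + (7/24)·log₂(7/24)]
  = 0.3524 + 0.5185
  = 0.8709 bits
H(Q) = -[(17/24)·log₂(17/24) + (7/24)·log₂(7/24)]
  = 0.3524 + 0.5185
  = 0.8709 bits
H(P,Q) = -[(17/24)·log₂(17/24) + (7/24)·log₂(7/24)]
  = 0.3524 + 0.5185
  = 0.8709 bits

I(P;Q) = H(P) + H(Q) - H(P,Q)
  = 0.8709 + 0.8709 - 0.8709
  = 0.8709 bits

I(P;Q) = 0.8709 bits > I(A;B) = 0.2936 bits, so (P, Q) has the higher mutual information (stronger dependence).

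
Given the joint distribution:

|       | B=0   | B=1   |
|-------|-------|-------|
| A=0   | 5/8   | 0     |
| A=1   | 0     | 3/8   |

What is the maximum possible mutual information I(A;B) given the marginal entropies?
The upper bound on mutual information is I(A;B) ≤ min(H(A), H(B)).

Marginal P(A) (row sums):
  P(A=0) = 5/8 + 0 = 5/8
  P(A=1) = 0 + 3/8 = 3/8
Marginal P(B) (column sums):
  P(B=0) = 5/8 + 0 = 5/8
  P(B=1) = 0 + 3/8 = 3/8

H(A) = -[(5/8)·log₂(5/8) + (3/8)·log₂(3/8)]
  = 0.4238 + 0.5306
  = 0.9544 bits
H(B) = -[(5/8)·log₂(5/8) + (3/8)·log₂(3/8)]
  = 0.4238 + 0.5306
  = 0.9544 bits

Maximum possible I(A;B) = min(0.9544, 0.9544) = 0.9544 bits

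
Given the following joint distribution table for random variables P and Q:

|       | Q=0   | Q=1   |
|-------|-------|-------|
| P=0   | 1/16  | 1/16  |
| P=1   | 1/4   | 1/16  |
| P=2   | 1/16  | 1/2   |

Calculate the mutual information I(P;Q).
Marginal P(P) (row sums):
  P(P=0) = 1/16 + 1/16 = 1/8
  P(P=1) = 1/4 + 1/16 = 5/16
  P(P=2) = 1/16 + 1/2 = 9/16
Marginal P(Q) (column sums):
  P(Q=0) = 1/16 + 1/4 + 1/16 = 3/8
  P(Q=1) = 1/16 + 1/16 + 1/2 = 5/8

H(P) = -[(1/8)·log₂(1/8) + (5/16)·log₂(5/16) + (9/16)·log₂(9/16)]
  = 0.3750 + 0.5244 + 0.4669
  = 1.3663 bits
H(Q) = -[(3/8)·log₂(3/8) + (5/8)·log₂(5/8)]
  = 0.5306 + 0.4238
  = 0.9544 bits
H(P,Q) = -[(1/16)·log₂(1/16) + (1/16)·log₂(1/16) + (1/4)·log₂(1/4) + (1/16)·log₂(1/16) + (1/16)·log₂(1/16) + (1/2)·log₂(1/2)]
  = 0.2500 + 0.2500 + 0.5000 + 0.2500 + 0.2500 + 0.5000
  = 2.0000 bits

I(P;Q) = H(P) + H(Q) - H(P,Q)
  = 1.3663 + 0.9544 - 2.0000
  = 0.3207 bits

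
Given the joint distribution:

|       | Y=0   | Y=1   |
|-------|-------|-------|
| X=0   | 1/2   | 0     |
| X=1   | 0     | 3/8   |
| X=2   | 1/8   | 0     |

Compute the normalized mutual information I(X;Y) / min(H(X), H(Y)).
Marginal P(X) (row sums):
  P(X=0) = 1/2 + 0 = 1/2
  P(X=1) = 0 + 3/8 = 3/8
  P(X=2) = 1/8 + 0 = 1/8
Marginal P(Y) (column sums):
  P(Y=0) = 1/2 + 0 + 1/8 = 5/8
  P(Y=1) = 0 + 3/8 + 0 = 3/8

H(X) = -[(1/2)·log₂(1/2) + (3/8)·log₂(3/8) + (1/8)·log₂(1/8)]
  = 0.5000 + 0.5306 + 0.3750
  = 1.4056 bits
H(Y) = -[(5/8)·log₂(5/8) + (3/8)·log₂(3/8)]
  = 0.4238 + 0.5306
  = 0.9544 bits
H(X,Y) = -[(1/2)·log₂(1/2) + (3/8)·log₂(3/8) + (1/8)·log₂(1/8)]
  = 0.5000 + 0.5306 + 0.3750
  = 1.4056 bits

I(X;Y) = H(X) + H(Y) - H(X,Y)
  = 1.4056 + 0.9544 - 1.4056
  = 0.9544 bits

min(H(X), H(Y)) = min(1.4056, 0.9544) = 0.9544 bits
Normalized MI = 0.9544 / 0.9544 = 1.0000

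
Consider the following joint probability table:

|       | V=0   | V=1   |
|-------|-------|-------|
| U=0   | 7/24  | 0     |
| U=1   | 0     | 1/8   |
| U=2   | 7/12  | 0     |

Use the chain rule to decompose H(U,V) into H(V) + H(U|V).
By the chain rule: H(U,V) = H(V) + H(U|V)

Marginal P(V) (column sums):
  P(V=0) = 7/24 + 0 + 7/12 = 7/8
  P(V=1) = 0 + 1/8 + 0 = 1/8
H(V) = -[(7/8)·log₂(7/8) + (1/8)·log₂(1/8)]
  = 0.1686 + 0.3750
  = 0.5436 bits
H(U|V) = -Σ P(U,V)·log₂ P(U|V), where P(U|V) = P(U,V) / P(V)
  (cells with P(U,V) = 0 contribute 0)
  (U=0,V=0): P(U|V) = (7/24)/(7/8) = 1/3;  -(7/24)·log₂(1/3) = 0.4623
  (U=1,V=1): P(U|V) = (1/8)/(1/8) = 1;  -(1/8)·log₂(1) = 0.0000
  (U=2,V=0): P(U|V) = (7/12)/(7/8) = 2/3;  -(7/12)·log₂(2/3) = 0.3412
H(U|V) = 0.4623 + 0.0000 + 0.3412
  = 0.8035 bits

H(U,V) = H(V) + H(U|V) = 0.5436 + 0.8035 = 1.3471 bits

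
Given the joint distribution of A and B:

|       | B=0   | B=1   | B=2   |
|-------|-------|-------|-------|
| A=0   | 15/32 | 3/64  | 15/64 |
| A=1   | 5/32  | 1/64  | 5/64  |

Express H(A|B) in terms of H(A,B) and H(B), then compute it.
H(A|B) = H(A,B) - H(B)

Marginal P(B) (column sums):
  P(B=0) = 15/32 + 5/32 = 5/8
  P(B=1) = 3/64 + 1/64 = 1/16
  P(B=2) = 15/64 + 5/64 = 5/16

H(A,B) = -[(15/32)·log₂(15/32) + (3/64)·log₂(3/64) + (15/64)·log₂(15/64) + (5/32)·log₂(5/32) + (1/64)·log₂(1/64) + (5/64)·log₂(5/64)]
  = 0.5124 + 0.2070 + 0.4906 + 0.4184 + 0.0938 + 0.2873
  = 2.0095 bits
H(B) = -[(5/8)·log₂(5/8) + (1/16)·log₂(1/16) + (5/16)·log₂(5/16)]
  = 0.4238 + 0.2500 + 0.5244
  = 1.1982 bits

H(A|B) = 2.0095 - 1.1982 = 0.8113 bits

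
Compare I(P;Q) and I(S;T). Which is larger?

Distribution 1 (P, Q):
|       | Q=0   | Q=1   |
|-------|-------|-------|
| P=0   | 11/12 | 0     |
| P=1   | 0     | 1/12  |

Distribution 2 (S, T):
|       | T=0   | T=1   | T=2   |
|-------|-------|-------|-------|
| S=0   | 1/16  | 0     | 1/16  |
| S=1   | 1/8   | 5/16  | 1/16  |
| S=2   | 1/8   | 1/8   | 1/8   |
Distribution 1 (P, Q):
Marginal P(P) (row sums):
  P(P=0) = 11/12 + 0 = 11/12
  P(P=1) = 0 + 1/12 = 1/12
Marginal P(Q) (column sums):
  P(Q=0) = 11/12 + 0 = 11/12
  P(Q=1) = 0 + 1/12 = 1/12

H(P) = -[(11/12)·log₂(11/12) + (1/12)·log₂(1/12)]
  = 0.1151 + 0.2987
  = 0.4138 bits
H(Q) = -[(11/12)·log₂(11/12) + (1/12)·log₂(1/12)]
  = 0.1151 + 0.2987
  = 0.4138 bits
H(P,Q) = -[(11/12)·log₂(11/12) + (1/12)·log₂(1/12)]
  = 0.1151 + 0.2987
  = 0.4138 bits

I(P;Q) = H(P) + H(Q) - H(P,Q)
  = 0.4138 + 0.4138 - 0.4138
  = 0.4138 bits

Distribution 2 (S, T):
Marginal P(S) (row sums):
  P(S=0) = 1/16 + 0 + 1/16 = 1/8
  P(S=1) = 1/8 + 5/16 + 1/16 = 1/2
  P(S=2) = 1/8 + 1/8 + 1/8 = 3/8
Marginal P(T) (column sums):
  P(T=0) = 1/16 + 1/8 + 1/8 = 5/16
  P(T=1) = 0 + 5/16 + 1/8 = 7/16
  P(T=2) = 1/16 + 1/16 + 1/8 = 1/4

H(S) = -[(1/8)·log₂(1/8) + (1/2)·log₂(1/2) + (3/8)·log₂(3/8)]
  = 0.3750 + 0.5000 + 0.5306
  = 1.4056 bits
H(T) = -[(5/16)·log₂(5/16) + (7/16)·log₂(7/16) + (1/4)·log₂(1/4)]
  = 0.5244 + 0.5218 + 0.5000
  = 1.5462 bits
H(S,T) = -[(1/16)·log₂(1/16) + (1/16)·log₂(1/16) + (1/8)·log₂(1/8) + (5/16)·log₂(5/16) + (1/16)·log₂(1/16) + (1/8)·log₂(1/8) + (1/8)·log₂(1/8) + (1/8)·log₂(1/8)]
  = 0.2500 + 0.2500 + 0.3750 + 0.5244 + 0.2500 + 0.3750 + 0.3750 + 0.3750
  = 2.7744 bits

I(S;T) = H(S) + H(T) - H(S,T)
  = 1.4056 + 1.5462 - 2.7744
  = 0.1774 bits

I(P;Q) = 0.4138 bits > I(S;T) = 0.1774 bits, so (P, Q) has the higher mutual information (stronger dependence).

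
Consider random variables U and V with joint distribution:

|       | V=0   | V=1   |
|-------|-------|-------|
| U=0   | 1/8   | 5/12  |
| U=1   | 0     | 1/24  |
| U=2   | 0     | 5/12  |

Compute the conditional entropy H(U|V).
Marginal P(V) (column sums):
  P(V=0) = 1/8 + 0 + 0 = 1/8
  P(V=1) = 5/12 + 1/24 + 5/12 = 7/8

H(U|V) = -Σ P(U,V)·log₂ P(U|V), where P(U|V) = P(U,V) / P(V)
  (cells with P(U,V) = 0 contribute 0)
  (U=0,V=0): P(U|V) = (1/8)/(1/8) = 1;  -(1/8)·log₂(1) = 0.0000
  (U=0,V=1): P(U|V) = (5/12)/(7/8) = 10/21;  -(5/12)·log₂(10/21) = 0.4460
  (U=1,V=1): P(U|V) = (1/24)/(7/8) = 1/21;  -(1/24)·log₂(1/21) = 0.1830
  (U=2,V=1): P(U|V) = (5/12)/(7/8) = 10/21;  -(5/12)·log₂(10/21) = 0.4460
H(U|V) = 0.0000 + 0.4460 + 0.1830 + 0.4460
  = 1.0750 bits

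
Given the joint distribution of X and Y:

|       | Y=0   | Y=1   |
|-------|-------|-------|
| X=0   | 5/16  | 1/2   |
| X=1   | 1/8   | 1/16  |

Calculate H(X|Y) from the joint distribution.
Marginal P(Y) (column sums):
  P(Y=0) = 5/16 + 1/8 = 7/16
  P(Y=1) = 1/2 + 1/16 = 9/16

H(X|Y) = -Σ P(X,Y)·log₂ P(X|Y), where P(X|Y) = P(X,Y) / P(Y)
  (X=0,Y=0): P(X|Y) = (5/16)/(7/16) = 5/7;  -(5/16)·log₂(5/7) = 0.1517
  (X=0,Y=1): P(X|Y) = (1/2)/(9/16) = 8/9;  -(1/2)·log₂(8/9) = 0.0850
  (X=1,Y=0): P(X|Y) = (1/8)/(7/16) = 2/7;  -(1/8)·log₂(2/7) = 0.2259
  (X=1,Y=1): P(X|Y) = (1/16)/(9/16) = 1/9;  -(1/16)·log₂(1/9) = 0.1981
H(X|Y) = 0.1517 + 0.0850 + 0.2259 + 0.1981
  = 0.6607 bits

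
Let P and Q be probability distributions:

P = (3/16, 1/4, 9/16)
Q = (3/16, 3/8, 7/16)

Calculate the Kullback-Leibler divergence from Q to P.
D(P||Q) = Σ P(i) log₂(P(i)/Q(i))
  i=0: (3/16) × log₂((3/16)/(3/16)) = (3/16) × log₂(1) = 0.0000
  i=1: (1/4) × log₂((1/4)/(3/8)) = (1/4) × log₂(2/3) = -0.1462
  i=2: (9/16) × log₂((9/16)/(7/16)) = (9/16) × log₂(9/7) = 0.2039
D(P||Q) = 0.0000 - 0.1462 + 0.2039
  = 0.0577 bits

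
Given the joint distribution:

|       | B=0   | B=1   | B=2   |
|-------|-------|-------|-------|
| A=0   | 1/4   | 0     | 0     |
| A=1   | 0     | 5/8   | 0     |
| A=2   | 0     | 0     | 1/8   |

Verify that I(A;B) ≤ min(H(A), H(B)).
Marginal P(A) (row sums):
  P(A=0) = 1/4 + 0 + 0 = 1/4
  P(A=1) = 0 + 5/8 + 0 = 5/8
  P(A=2) = 0 + 0 + 1/8 = 1/8
Marginal P(B) (column sums):
  P(B=0) = 1/4 + 0 + 0 = 1/4
  P(B=1) = 0 + 5/8 + 0 = 5/8
  P(B=2) = 0 + 0 + 1/8 = 1/8

H(A) = -[(1/4)·log₂(1/4) + (5/8)·log₂(5/8) + (1/8)·log₂(1/8)]
  = 0.5000 + 0.4238 + 0.3750
  = 1.2988 bits
H(B) = -[(1/4)·log₂(1/4) + (5/8)·log₂(5/8) + (1/8)·log₂(1/8)]
  = 0.5000 + 0.4238 + 0.3750
  = 1.2988 bits
H(A,B) = -[(1/4)·log₂(1/4) + (5/8)·log₂(5/8) + (1/8)·log₂(1/8)]
  = 0.5000 + 0.4238 + 0.3750
  = 1.2988 bits

I(A;B) = H(A) + H(B) - H(A,B)
  = 1.2988 + 1.2988 - 1.2988
  = 1.2988 bits

min(H(A), H(B)) = min(1.2988, 1.2988) = 1.2988 bits
Since 1.2988 ≤ 1.2988, the bound is satisfied ✓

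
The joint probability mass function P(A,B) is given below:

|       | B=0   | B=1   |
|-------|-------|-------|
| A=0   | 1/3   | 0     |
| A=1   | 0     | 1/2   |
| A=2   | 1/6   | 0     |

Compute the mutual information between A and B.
Marginal P(A) (row sums):
  P(A=0) = 1/3 + 0 = 1/3
  P(A=1) = 0 + 1/2 = 1/2
  P(A=2) = 1/6 + 0 = 1/6
Marginal P(B) (column sums):
  P(B=0) = 1/3 + 0 + 1/6 = 1/2
  P(B=1) = 0 + 1/2 + 0 = 1/2

H(A) = -[(1/3)·log₂(1/3) + (1/2)·log₂(1/2) + (1/6)·log₂(1/6)]
  = 0.5283 + 0.5000 + 0.4308
  = 1.4591 bits
H(B) = -[(1/2)·log₂(1/2) + (1/2)·log₂(1/2)]
  = 0.5000 + 0.5000
  = 1.0000 bits
H(A,B) = -[(1/3)·log₂(1/3) + (1/2)·log₂(1/2) + (1/6)·log₂(1/6)]
  = 0.5283 + 0.5000 + 0.4308
  = 1.4591 bits

I(A;B) = H(A) + H(B) - H(A,B)
  = 1.4591 + 1.0000 - 1.4591
  = 1.0000 bits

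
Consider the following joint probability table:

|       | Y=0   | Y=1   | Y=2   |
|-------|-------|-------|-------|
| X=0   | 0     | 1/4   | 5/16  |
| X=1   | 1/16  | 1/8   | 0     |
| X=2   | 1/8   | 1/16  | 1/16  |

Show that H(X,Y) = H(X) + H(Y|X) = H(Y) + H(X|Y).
Marginal P(X) (row sums):
  P(X=0) = 0 + 1/4 + 5/16 = 9/16
  P(X=1) = 1/16 + 1/8 + 0 = 3/16
  P(X=2) = 1/8 + 1/16 + 1/16 = 1/4
Marginal P(Y) (column sums):
  P(Y=0) = 0 + 1/16 + 1/8 = 3/16
  P(Y=1) = 1/4 + 1/8 + 1/16 = 7/16
  P(Y=2) = 5/16 + 0 + 1/16 = 3/8

Decomposition 1: H(X) + H(Y|X)
H(X) = -[(9/16)·log₂(9/16) + (3/16)·log₂(3/16) + (1/4)·log₂(1/4)]
  = 0.4669 + 0.4528 + 0.5000
  = 1.4197 bits
H(Y|X) = -Σ P(X,Y)·log₂ P(Y|X), where P(Y|X) = P(X,Y) / P(X)
  (cells with P(X,Y) = 0 contribute 0)
  (X=0,Y=1): P(Y|X) = (1/4)/(9/16) = 4/9;  -(1/4)·log₂(4/9) = 0.2925
  (X=0,Y=2): P(Y|X) = (5/16)/(9/16) = 5/9;  -(5/16)·log₂(5/9) = 0.2650
  (X=1,Y=0): P(Y|X) = (1/16)/(3/16) = 1/3;  -(1/16)·log₂(1/3) = 0.0991
  (X=1,Y=1): P(Y|X) = (1/8)/(3/16) = 2/3;  -(1/8)·log₂(2/3) = 0.0731
  (X=2,Y=0): P(Y|X) = (1/8)/(1/4) = 1/2;  -(1/8)·log₂(1/2) = 0.1250
  (X=2,Y=1): P(Y|X) = (1/16)/(1/4) = 1/4;  -(1/16)·log₂(1/4) = 0.1250
  (X=2,Y=2): P(Y|X) = (1/16)/(1/4) = 1/4;  -(1/16)·log₂(1/4) = 0.1250
H(Y|X) = 0.2925 + 0.2650 + 0.0991 + 0.0731 + 0.1250 + 0.1250 + 0.1250
  = 1.1047 bits
H(X) + H(Y|X) = 1.4197 + 1.1047 = 2.5244 bits

Decomposition 2: H(Y) + H(X|Y)
H(Y) = -[(3/16)·log₂(3/16) + (7/16)·log₂(7/16) + (3/8)·log₂(3/8)]
  = 0.4528 + 0.5218 + 0.5306
  = 1.5052 bits
H(X|Y) = -Σ P(X,Y)·log₂ P(X|Y), where P(X|Y) = P(X,Y) / P(Y)
  (cells with P(X,Y) = 0 contribute 0)
  (X=0,Y=1): P(X|Y) = (1/4)/(7/16) = 4/7;  -(1/4)·log₂(4/7) = 0.2018
  (X=0,Y=2): P(X|Y) = (5/16)/(3/8) = 5/6;  -(5/16)·log₂(5/6) = 0.0822
  (X=1,Y=0): P(X|Y) = (1/16)/(3/16) = 1/3;  -(1/16)·log₂(1/3) = 0.0991
  (X=1,Y=1): P(X|Y) = (1/8)/(7/16) = 2/7;  -(1/8)·log₂(2/7) = 0.2259
  (X=2,Y=0): P(X|Y) = (1/8)/(3/16) = 2/3;  -(1/8)·log₂(2/3) = 0.0731
  (X=2,Y=1): P(X|Y) = (1/16)/(7/16) = 1/7;  -(1/16)·log₂(1/7) = 0.1755
  (X=2,Y=2): P(X|Y) = (1/16)/(3/8) = 1/6;  -(1/16)·log₂(1/6) = 0.1616
H(X|Y) = 0.2018 + 0.0822 + 0.0991 + 0.2259 + 0.0731 + 0.1755 + 0.1616
  = 1.0192 bits
H(Y) + H(X|Y) = 1.5052 + 1.0192 = 2.5244 bits

Direct computation of the joint entropy:
H(X,Y) = -[(1/4)·log₂(1/4) + (5/16)·log₂(5/16) + (1/16)·log₂(1/16) + (1/8)·log₂(1/8) + (1/8)·log₂(1/8) + (1/16)·log₂(1/16) + (1/16)·log₂(1/16)]
  = 0.5000 + 0.5244 + 0.2500 + 0.3750 + 0.3750 + 0.2500 + 0.2500
  = 2.5244 bits

All three agree: H(X,Y) = 2.5244 bits ✓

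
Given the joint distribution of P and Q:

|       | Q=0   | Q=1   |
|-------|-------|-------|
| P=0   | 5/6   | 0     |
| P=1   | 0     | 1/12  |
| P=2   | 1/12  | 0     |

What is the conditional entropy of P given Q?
Marginal P(Q) (column sums):
  P(Q=0) = 5/6 + 0 + 1/12 = 11/12
  P(Q=1) = 0 + 1/12 + 0 = 1/12

H(P|Q) = -Σ P(P,Q)·log₂ P(P|Q), where P(P|Q) = P(P,Q) / P(Q)
  (cells with P(P,Q) = 0 contribute 0)
  (P=0,Q=0): P(P|Q) = (5/6)/(11/12) = 10/11;  -(5/6)·log₂(10/11) = 0.1146
  (P=1,Q=1): P(P|Q) = (1/12)/(1/12) = 1;  -(1/12)·log₂(1) = 0.0000
  (P=2,Q=0): P(P|Q) = (1/12)/(11/12) = 1/11;  -(1/12)·log₂(1/11) = 0.2883
H(P|Q) = 0.1146 + 0.0000 + 0.2883
  = 0.4029 bits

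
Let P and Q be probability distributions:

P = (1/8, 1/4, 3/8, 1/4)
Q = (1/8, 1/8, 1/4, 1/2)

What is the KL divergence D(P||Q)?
D(P||Q) = Σ P(i) log₂(P(i)/Q(i))
  i=0: (1/8) × log₂((1/8)/(1/8)) = (1/8) × log₂(1) = 0.0000
  i=1: (1/4) × log₂((1/4)/(1/8)) = (1/4) × log₂(2) = 0.2500
  i=2: (3/8) × log₂((3/8)/(1/4)) = (3/8) × log₂(3/2) = 0.2194
  i=3: (1/4) × log₂((1/4)/(1/2)) = (1/4) × log₂(1/2) = -0.2500
D(P||Q) = 0.0000 + 0.2500 + 0.2194 - 0.2500
  = 0.2194 bits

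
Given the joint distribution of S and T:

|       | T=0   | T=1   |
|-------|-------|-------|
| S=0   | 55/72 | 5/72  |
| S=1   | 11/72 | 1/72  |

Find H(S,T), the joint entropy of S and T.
H(S,T) = -Σ P(S,T) log₂ P(S,T), summed over the non-zero cells:
H(S,T) = -[(55/72)·log₂(55/72) + (5/72)·log₂(5/72) + (11/72)·log₂(11/72) + (1/72)·log₂(1/72)]
  = 0.2968 + 0.2672 + 0.4141 + 0.0857
  = 1.0638 bits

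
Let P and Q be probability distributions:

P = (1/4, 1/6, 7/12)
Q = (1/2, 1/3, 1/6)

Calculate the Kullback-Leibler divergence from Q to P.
D(P||Q) = Σ P(i) log₂(P(i)/Q(i))
  i=0: (1/4) × log₂((1/4)/(1/2)) = (1/4) × log₂(1/2) = -0.2500
  i=1: (1/6) × log₂((1/6)/(1/3)) = (1/6) × log₂(1/2) = -0.1667
  i=2: (7/12) × log₂((7/12)/(1/6)) = (7/12) × log₂(7/2) = 1.0543
D(P||Q) = -0.2500 - 0.1667 + 1.0543
  = 0.6376 bits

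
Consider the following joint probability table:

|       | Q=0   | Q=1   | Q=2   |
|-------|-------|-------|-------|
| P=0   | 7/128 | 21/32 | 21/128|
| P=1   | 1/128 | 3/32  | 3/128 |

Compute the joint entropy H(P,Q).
H(P,Q) = -Σ P(P,Q) log₂ P(P,Q), summed over the non-zero cells:
H(P,Q) = -[(7/128)·log₂(7/128) + (21/32)·log₂(21/32) + (21/128)·log₂(21/128) + (1/128)·log₂(1/128) + (3/32)·log₂(3/32) + (3/128)·log₂(3/128)]
  = 0.2293 + 0.3988 + 0.4278 + 0.0547 + 0.3202 + 0.1269
  = 1.5577 bits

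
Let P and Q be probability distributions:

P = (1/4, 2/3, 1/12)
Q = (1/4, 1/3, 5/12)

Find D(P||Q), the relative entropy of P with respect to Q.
D(P||Q) = Σ P(i) log₂(P(i)/Q(i))
  i=0: (1/4) × log₂((1/4)/(1/4)) = (1/4) × log₂(1) = 0.0000
  i=1: (2/3) × log₂((2/3)/(1/3)) = (2/3) × log₂(2) = 0.6667
  i=2: (1/12) × log₂((1/12)/(5/12)) = (1/12) × log₂(1/5) = -0.1935
D(P||Q) = 0.0000 + 0.6667 - 0.1935
  = 0.4732 bits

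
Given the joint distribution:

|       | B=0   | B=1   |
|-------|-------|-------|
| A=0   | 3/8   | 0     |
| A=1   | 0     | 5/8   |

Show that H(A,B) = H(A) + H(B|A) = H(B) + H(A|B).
Marginal P(A) (row sums):
  P(A=0) = 3/8 + 0 = 3/8
  P(A=1) = 0 + 5/8 = 5/8
Marginal P(B) (column sums):
  P(B=0) = 3/8 + 0 = 3/8
  P(B=1) = 0 + 5/8 = 5/8

Decomposition 1: H(A) + H(B|A)
H(A) = -[(3/8)·log₂(3/8) + (5/8)·log₂(5/8)]
  = 0.5306 + 0.4238
  = 0.9544 bits
H(B|A) = -Σ P(A,B)·log₂ P(B|A), where P(B|A) = P(A,B) / P(A)
  (cells with P(A,B) = 0 contribute 0)
  (A=0,B=0): P(B|A) = (3/8)/(3/8) = 1;  -(3/8)·log₂(1) = 0.0000
  (A=1,B=1): P(B|A) = (5/8)/(5/8) = 1;  -(5/8)·log₂(1) = 0.0000
H(B|A) = 0.0000 + 0.0000
  = 0.0000 bits
H(A) + H(B|A) = 0.9544 + 0.0000 = 0.9544 bits

Decomposition 2: H(B) + H(A|B)
H(B) = -[(3/8)·log₂(3/8) + (5/8)·log₂(5/8)]
  = 0.5306 + 0.4238
  = 0.9544 bits
H(A|B) = -Σ P(A,B)·log₂ P(A|B), where P(A|B) = P(A,B) / P(B)
  (cells with P(A,B) = 0 contribute 0)
  (A=0,B=0): P(A|B) = (3/8)/(3/8) = 1;  -(3/8)·log₂(1) = 0.0000
  (A=1,B=1): P(A|B) = (5/8)/(5/8) = 1;  -(5/8)·log₂(1) = 0.0000
H(A|B) = 0.0000 + 0.0000
  = 0.0000 bits
H(B) + H(A|B) = 0.9544 + 0.0000 = 0.9544 bits

Direct computation of the joint entropy:
H(A,B) = -[(3/8)·log₂(3/8) + (5/8)·log₂(5/8)]
  = 0.5306 + 0.4238
  = 0.9544 bits

All three agree: H(A,B) = 0.9544 bits ✓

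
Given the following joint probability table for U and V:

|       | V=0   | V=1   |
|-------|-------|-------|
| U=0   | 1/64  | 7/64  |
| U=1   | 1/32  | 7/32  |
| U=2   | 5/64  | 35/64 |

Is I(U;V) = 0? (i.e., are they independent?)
Marginal P(U) (row sums):
  P(U=0) = 1/64 + 7/64 = 1/8
  P(U=1) = 1/32 + 7/32 = 1/4
  P(U=2) = 5/64 + 35/64 = 5/8
Marginal P(V) (column sums):
  P(V=0) = 1/64 + 1/32 + 5/64 = 1/8
  P(V=1) = 7/64 + 7/32 + 35/64 = 7/8

U and V are independent iff P(U=i,V=j) = P(U=i)·P(V=j) for every cell.
  P(U=0)·P(V=0) = 1/8 × 1/8 = 1/64 = P(U=0,V=0) ✓
  P(U=0)·P(V=1) = 1/8 × 7/8 = 7/64 = P(U=0,V=1) ✓
  P(U=1)·P(V=0) = 1/4 × 1/8 = 1/32 = P(U=1,V=0) ✓
  P(U=1)·P(V=1) = 1/4 × 7/8 = 7/32 = P(U=1,V=1) ✓
  P(U=2)·P(V=0) = 5/8 × 1/8 = 5/64 = P(U=2,V=0) ✓
  P(U=2)·P(V=1) = 5/8 × 7/8 = 35/64 = P(U=2,V=1) ✓

Yes, U and V are independent: every cell factors, so I(U;V) = 0 bits.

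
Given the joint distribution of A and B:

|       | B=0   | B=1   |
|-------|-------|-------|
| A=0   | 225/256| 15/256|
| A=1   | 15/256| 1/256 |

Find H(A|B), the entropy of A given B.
Marginal P(B) (column sums):
  P(B=0) = 225/256 + 15/256 = 15/16
  P(B=1) = 15/256 + 1/256 = 1/16

H(A|B) = -Σ P(A,B)·log₂ P(A|B), where P(A|B) = P(A,B) / P(B)
  (A=0,B=0): P(A|B) = (225/256)/(15/16) = 15/16;  -(225/256)·log₂(15/16) = 0.0818
  (A=0,B=1): P(A|B) = (15/256)/(1/16) = 15/16;  -(15/256)·log₂(15/16) = 0.0055
  (A=1,B=0): P(A|B) = (15/256)/(15/16) = 1/16;  -(15/256)·log₂(1/16) = 0.2344
  (A=1,B=1): P(A|B) = (1/256)/(1/16) = 1/16;  -(1/256)·log₂(1/16) = 0.0156
H(A|B) = 0.0818 + 0.0055 + 0.2344 + 0.0156
  = 0.3373 bits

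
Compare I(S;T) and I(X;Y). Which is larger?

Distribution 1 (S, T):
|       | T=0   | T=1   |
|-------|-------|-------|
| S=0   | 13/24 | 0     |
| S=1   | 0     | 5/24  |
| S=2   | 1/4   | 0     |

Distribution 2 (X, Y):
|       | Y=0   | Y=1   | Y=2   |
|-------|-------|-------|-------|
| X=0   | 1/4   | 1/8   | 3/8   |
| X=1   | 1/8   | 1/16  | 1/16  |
Distribution 1 (S, T):
Marginal P(S) (row sums):
  P(S=0) = 13/24 + 0 = 13/24
  P(S=1) = 0 + 5/24 = 5/24
  P(S=2) = 1/4 + 0 = 1/4
Marginal P(T) (column sums):
  P(T=0) = 13/24 + 0 + 1/4 = 19/24
  P(T=1) = 0 + 5/24 + 0 = 5/24

H(S) = -[(13/24)·log₂(13/24) + (5/24)·log₂(5/24) + (1/4)·log₂(1/4)]
  = 0.4791 + 0.4715 + 0.5000
  = 1.4506 bits
H(T) = -[(19/24)·log₂(19/24) + (5/24)·log₂(5/24)]
  = 0.2668 + 0.4715
  = 0.7383 bits
H(S,T) = -[(13/24)·log₂(13/24) + (5/24)·log₂(5/24) + (1/4)·log₂(1/4)]
  = 0.4791 + 0.4715 + 0.5000
  = 1.4506 bits

I(S;T) = H(S) + H(T) - H(S,T)
  = 1.4506 + 0.7383 - 1.4506
  = 0.7383 bits

Distribution 2 (X, Y):
Marginal P(X) (row sums):
  P(X=0) = 1/4 + 1/8 + 3/8 = 3/4
  P(X=1) = 1/8 + 1/16 + 1/16 = 1/4
Marginal P(Y) (column sums):
  P(Y=0) = 1/4 + 1/8 = 3/8
  P(Y=1) = 1/8 + 1/16 = 3/16
  P(Y=2) = 3/8 + 1/16 = 7/16

H(X) = -[(3/4)·log₂(3/4) + (1/4)·log₂(1/4)]
  = 0.3113 + 0.5000
  = 0.8113 bits
H(Y) = -[(3/8)·log₂(3/8) + (3/16)·log₂(3/16) + (7/16)·log₂(7/16)]
  = 0.5306 + 0.4528 + 0.5218
  = 1.5052 bits
H(X,Y) = -[(1/4)·log₂(1/4) + (1/8)·log₂(1/8) + (3/8)·log₂(3/8) + (1/8)·log₂(1/8) + (1/16)·log₂(1/16) + (1/16)·log₂(1/16)]
  = 0.5000 + 0.3750 + 0.5306 + 0.3750 + 0.2500 + 0.2500
  = 2.2806 bits

I(X;Y) = H(X) + H(Y) - H(X,Y)
  = 0.8113 + 1.5052 - 2.2806
  = 0.0359 bits

I(S;T) = 0.7383 bits > I(X;Y) = 0.0359 bits, so (S, T) has the higher mutual information (stronger dependence).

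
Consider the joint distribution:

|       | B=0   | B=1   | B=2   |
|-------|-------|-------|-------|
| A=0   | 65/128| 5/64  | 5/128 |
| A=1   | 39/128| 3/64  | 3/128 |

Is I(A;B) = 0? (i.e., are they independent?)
Marginal P(A) (row sums):
  P(A=0) = 65/128 + 5/64 + 5/128 = 5/8
  P(A=1) = 39/128 + 3/64 + 3/128 = 3/8
Marginal P(B) (column sums):
  P(B=0) = 65/128 + 39/128 = 13/16
  P(B=1) = 5/64 + 3/64 = 1/8
  P(B=2) = 5/128 + 3/128 = 1/16

A and B are independent iff P(A=i,B=j) = P(A=i)·P(B=j) for every cell.
  P(A=0)·P(B=0) = 5/8 × 13/16 = 65/128 = P(A=0,B=0) ✓
  P(A=0)·P(B=1) = 5/8 × 1/8 = 5/64 = P(A=0,B=1) ✓
  P(A=0)·P(B=2) = 5/8 × 1/16 = 5/128 = P(A=0,B=2) ✓
  P(A=1)·P(B=0) = 3/8 × 13/16 = 39/128 = P(A=1,B=0) ✓
  P(A=1)·P(B=1) = 3/8 × 1/8 = 3/64 = P(A=1,B=1) ✓
  P(A=1)·P(B=2) = 3/8 × 1/16 = 3/128 = P(A=1,B=2) ✓

Yes, A and B are independent: every cell factors, so I(A;B) = 0 bits.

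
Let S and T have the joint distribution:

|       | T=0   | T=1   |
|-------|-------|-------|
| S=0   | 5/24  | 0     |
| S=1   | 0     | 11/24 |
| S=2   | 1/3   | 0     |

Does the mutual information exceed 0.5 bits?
Marginal P(S) (row sums):
  P(S=0) = 5/24 + 0 = 5/24
  P(S=1) = 0 + 11/24 = 11/24
  P(S=2) = 1/3 + 0 = 1/3
Marginal P(T) (column sums):
  P(T=0) = 5/24 + 0 + 1/3 = 13/24
  P(T=1) = 0 + 11/24 + 0 = 11/24

H(S) = -[(5/24)·log₂(5/24) + (11/24)·log₂(11/24) + (1/3)·log₂(1/3)]
  = 0.4715 + 0.5159 + 0.5283
  = 1.5157 bits
H(T) = -[(13/24)·log₂(13/24) + (11/24)·log₂(11/24)]
  = 0.4791 + 0.5159
  = 0.9950 bits
H(S,T) = -[(5/24)·log₂(5/24) + (11/24)·log₂(11/24) + (1/3)·log₂(1/3)]
  = 0.4715 + 0.5159 + 0.5283
  = 1.5157 bits

I(S;T) = H(S) + H(T) - H(S,T)
  = 1.5157 + 0.9950 - 1.5157
  = 0.9950 bits

Yes. I(S;T) = 0.9950 bits, which is > 0.5 bits.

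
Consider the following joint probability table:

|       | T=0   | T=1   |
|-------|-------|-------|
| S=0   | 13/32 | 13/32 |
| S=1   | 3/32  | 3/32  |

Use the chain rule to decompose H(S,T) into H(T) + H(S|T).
By the chain rule: H(S,T) = H(T) + H(S|T)

Marginal P(T) (column sums):
  P(T=0) = 13/32 + 3/32 = 1/2
  P(T=1) = 13/32 + 3/32 = 1/2
H(T) = -[(1/2)·log₂(1/2) + (1/2)·log₂(1/2)]
  = 0.5000 + 0.5000
  = 1.0000 bits
H(S|T) = -Σ P(S,T)·log₂ P(S|T), where P(S|T) = P(S,T) / P(T)
  (S=0,T=0): P(S|T) = (13/32)/(1/2) = 13/16;  -(13/32)·log₂(13/16) = 0.1217
  (S=0,T=1): P(S|T) = (13/32)/(1/2) = 13/16;  -(13/32)·log₂(13/16) = 0.1217
  (S=1,T=0): P(S|T) = (3/32)/(1/2) = 3/16;  -(3/32)·log₂(3/16) = 0.2264
  (S=1,T=1): P(S|T) = (3/32)/(1/2) = 3/16;  -(3/32)·log₂(3/16) = 0.2264
H(S|T) = 0.1217 + 0.1217 + 0.2264 + 0.2264
  = 0.6962 bits

H(S,T) = H(T) + H(S|T) = 1.0000 + 0.6962 = 1.6962 bits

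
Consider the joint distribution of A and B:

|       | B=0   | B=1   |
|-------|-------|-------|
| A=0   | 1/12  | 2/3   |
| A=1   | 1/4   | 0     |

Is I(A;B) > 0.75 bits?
Marginal P(A) (row sums):
  P(A=0) = 1/12 + 2/3 = 3/4
  P(A=1) = 1/4 + 0 = 1/4
Marginal P(B) (column sums):
  P(B=0) = 1/12 + 1/4 = 1/3
  P(B=1) = 2/3 + 0 = 2/3

H(A) = -[(3/4)·log₂(3/4) + (1/4)·log₂(1/4)]
  = 0.3113 + 0.5000
  = 0.8113 bits
H(B) = -[(1/3)·log₂(1/3) + (2/3)·log₂(2/3)]
  = 0.5283 + 0.3900
  = 0.9183 bits
H(A,B) = -[(1/12)·log₂(1/12) + (2/3)·log₂(2/3) + (1/4)·log₂(1/4)]
  = 0.2987 + 0.3900 + 0.5000
  = 1.1887 bits

I(A;B) = H(A) + H(B) - H(A,B)
  = 0.8113 + 0.9183 - 1.1887
  = 0.5409 bits

No. I(A;B) = 0.5409 bits, which is ≤ 0.75 bits.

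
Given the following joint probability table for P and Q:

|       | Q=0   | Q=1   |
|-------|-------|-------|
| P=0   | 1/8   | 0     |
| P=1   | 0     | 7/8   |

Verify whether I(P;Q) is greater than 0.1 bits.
Marginal P(P) (row sums):
  P(P=0) = 1/8 + 0 = 1/8
  P(P=1) = 0 + 7/8 = 7/8
Marginal P(Q) (column sums):
  P(Q=0) = 1/8 + 0 = 1/8
  P(Q=1) = 0 + 7/8 = 7/8

H(P) = -[(1/8)·log₂(1/8) + (7/8)·log₂(7/8)]
  = 0.3750 + 0.1686
  = 0.5436 bits
H(Q) = -[(1/8)·log₂(1/8) + (7/8)·log₂(7/8)]
  = 0.3750 + 0.1686
  = 0.5436 bits
H(P,Q) = -[(1/8)·log₂(1/8) + (7/8)·log₂(7/8)]
  = 0.3750 + 0.1686
  = 0.5436 bits

I(P;Q) = H(P) + H(Q) - H(P,Q)
  = 0.5436 + 0.5436 - 0.5436
  = 0.5436 bits

Yes. I(P;Q) = 0.5436 bits, which is > 0.1 bits.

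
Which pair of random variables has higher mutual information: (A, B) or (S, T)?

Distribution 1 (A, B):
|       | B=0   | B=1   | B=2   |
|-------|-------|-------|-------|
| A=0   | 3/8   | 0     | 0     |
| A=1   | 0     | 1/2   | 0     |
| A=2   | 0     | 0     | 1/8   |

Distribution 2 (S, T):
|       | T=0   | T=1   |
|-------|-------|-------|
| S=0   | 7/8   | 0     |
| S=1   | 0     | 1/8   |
Distribution 1 (A, B):
Marginal P(A) (row sums):
  P(A=0) = 3/8 + 0 + 0 = 3/8
  P(A=1) = 0 + 1/2 + 0 = 1/2
  P(A=2) = 0 + 0 + 1/8 = 1/8
Marginal P(B) (column sums):
  P(B=0) = 3/8 + 0 + 0 = 3/8
  P(B=1) = 0 + 1/2 + 0 = 1/2
  P(B=2) = 0 + 0 + 1/8 = 1/8

H(A) = -[(3/8)·log₂(3/8) + (1/2)·log₂(1/2) + (1/8)·log₂(1/8)]
  = 0.5306 + 0.5000 + 0.3750
  = 1.4056 bits
H(B) = -[(3/8)·log₂(3/8) + (1/2)·log₂(1/2) + (1/8)·log₂(1/8)]
  = 0.5306 + 0.5000 + 0.3750
  = 1.4056 bits
H(A,B) = -[(3/8)·log₂(3/8) + (1/2)·log₂(1/2) + (1/8)·log₂(1/8)]
  = 0.5306 + 0.5000 + 0.3750
  = 1.4056 bits

I(A;B) = H(A) + H(B) - H(A,B)
  = 1.4056 + 1.4056 - 1.4056
  = 1.4056 bits

Distribution 2 (S, T):
Marginal P(S) (row sums):
  P(S=0) = 7/8 + 0 = 7/8
  P(S=1) = 0 + 1/8 = 1/8
Marginal P(T) (column sums):
  P(T=0) = 7/8 + 0 = 7/8
  P(T=1) = 0 + 1/8 = 1/8

H(S) = -[(7/8)·log₂(7/8) + (1/8)·log₂(1/8)]
  = 0.1686 + 0.3750
  = 0.5436 bits
H(T) = -[(7/8)·log₂(7/8) + (1/8)·log₂(1/8)]
  = 0.1686 + 0.3750
  = 0.5436 bits
H(S,T) = -[(7/8)·log₂(7/8) + (1/8)·log₂(1/8)]
  = 0.1686 + 0.3750
  = 0.5436 bits

I(S;T) = H(S) + H(T) - H(S,T)
  = 0.5436 + 0.5436 - 0.5436
  = 0.5436 bits

I(A;B) = 1.4056 bits > I(S;T) = 0.5436 bits, so (A, B) has the higher mutual information (stronger dependence).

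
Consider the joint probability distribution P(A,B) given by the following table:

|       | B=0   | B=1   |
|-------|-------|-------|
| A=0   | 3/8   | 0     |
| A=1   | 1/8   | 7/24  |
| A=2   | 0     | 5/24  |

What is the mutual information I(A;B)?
Marginal P(A) (row sums):
  P(A=0) = 3/8 + 0 = 3/8
  P(A=1) = 1/8 + 7/24 = 5/12
  P(A=2) = 0 + 5/24 = 5/24
Marginal P(B) (column sums):
  P(B=0) = 3/8 + 1/8 + 0 = 1/2
  P(B=1) = 0 + 7/24 + 5/24 = 1/2

H(A) = -[(3/8)·log₂(3/8) + (5/12)·log₂(5/12) + (5/24)·log₂(5/24)]
  = 0.5306 + 0.5263 + 0.4715
  = 1.5284 bits
H(B) = -[(1/2)·log₂(1/2) + (1/2)·log₂(1/2)]
  = 0.5000 + 0.5000
  = 1.0000 bits
H(A,B) = -[(3/8)·log₂(3/8) + (1/8)·log₂(1/8) + (7/24)·log₂(7/24) + (5/24)·log₂(5/24)]
  = 0.5306 + 0.3750 + 0.5185 + 0.4715
  = 1.8956 bits

I(A;B) = H(A) + H(B) - H(A,B)
  = 1.5284 + 1.0000 - 1.8956
  = 0.6328 bits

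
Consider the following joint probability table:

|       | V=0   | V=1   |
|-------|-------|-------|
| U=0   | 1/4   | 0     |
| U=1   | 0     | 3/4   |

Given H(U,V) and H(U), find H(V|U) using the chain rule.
From the chain rule: H(U,V) = H(U) + H(V|U)
Therefore: H(V|U) = H(U,V) - H(U)

H(U,V) = -[(1/4)·log₂(1/4) + (3/4)·log₂(3/4)]
  = 0.5000 + 0.3113
  = 0.8113 bits
Marginal P(U) (row sums):
  P(U=0) = 1/4 + 0 = 1/4
  P(U=1) = 0 + 3/4 = 3/4
H(U) = -[(1/4)·log₂(1/4) + (3/4)·log₂(3/4)]
  = 0.5000 + 0.3113
  = 0.8113 bits

H(V|U) = 0.8113 - 0.8113 = 0.0000 bits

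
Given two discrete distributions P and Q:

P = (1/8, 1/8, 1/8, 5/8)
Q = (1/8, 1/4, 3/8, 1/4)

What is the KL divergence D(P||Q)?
D(P||Q) = Σ P(i) log₂(P(i)/Q(i))
  i=0: (1/8) × log₂((1/8)/(1/8)) = (1/8) × log₂(1) = 0.0000
  i=1: (1/8) × log₂((1/8)/(1/4)) = (1/8) × log₂(1/2) = -0.1250
  i=2: (1/8) × log₂((1/8)/(3/8)) = (1/8) × log₂(1/3) = -0.1981
  i=3: (5/8) × log₂((5/8)/(1/4)) = (5/8) × log₂(5/2) = 0.8262
D(P||Q) = 0.0000 - 0.1250 - 0.1981 + 0.8262
  = 0.5031 bits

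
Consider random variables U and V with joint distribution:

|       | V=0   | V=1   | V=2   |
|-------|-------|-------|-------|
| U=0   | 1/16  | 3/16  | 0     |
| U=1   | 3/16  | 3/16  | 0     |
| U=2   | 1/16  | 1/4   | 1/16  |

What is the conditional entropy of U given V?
Marginal P(V) (column sums):
  P(V=0) = 1/16 + 3/16 + 1/16 = 5/16
  P(V=1) = 3/16 + 3/16 + 1/4 = 5/8
  P(V=2) = 0 + 0 + 1/16 = 1/16

H(U|V) = -Σ P(U,V)·log₂ P(U|V), where P(U|V) = P(U,V) / P(V)
  (cells with P(U,V) = 0 contribute 0)
  (U=0,V=0): P(U|V) = (1/16)/(5/16) = 1/5;  -(1/16)·log₂(1/5) = 0.1451
  (U=0,V=1): P(U|V) = (3/16)/(5/8) = 3/10;  -(3/16)·log₂(3/10) = 0.3257
  (U=1,V=0): P(U|V) = (3/16)/(5/16) = 3/5;  -(3/16)·log₂(3/5) = 0.1382
  (U=1,V=1): P(U|V) = (3/16)/(5/8) = 3/10;  -(3/16)·log₂(3/10) = 0.3257
  (U=2,V=0): P(U|V) = (1/16)/(5/16) = 1/5;  -(1/16)·log₂(1/5) = 0.1451
  (U=2,V=1): P(U|V) = (1/4)/(5/8) = 2/5;  -(1/4)·log₂(2/5) = 0.3305
  (U=2,V=2): P(U|V) = (1/16)/(1/16) = 1;  -(1/16)·log₂(1) = 0.0000
H(U|V) = 0.1451 + 0.3257 + 0.1382 + 0.3257 + 0.1451 + 0.3305 + 0.0000
  = 1.4103 bits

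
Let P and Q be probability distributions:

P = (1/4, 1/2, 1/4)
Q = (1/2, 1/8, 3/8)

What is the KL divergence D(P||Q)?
D(P||Q) = Σ P(i) log₂(P(i)/Q(i))
  i=0: (1/4) × log₂((1/4)/(1/2)) = (1/4) × log₂(1/2) = -0.2500
  i=1: (1/2) × log₂((1/2)/(1/8)) = (1/2) × log₂(4) = 1.0000
  i=2: (1/4) × log₂((1/4)/(3/8)) = (1/4) × log₂(2/3) = -0.1462
D(P||Q) = -0.2500 + 1.0000 - 0.1462
  = 0.6038 bits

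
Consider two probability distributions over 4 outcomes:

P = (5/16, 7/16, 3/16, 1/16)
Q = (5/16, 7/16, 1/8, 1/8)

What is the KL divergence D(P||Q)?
D(P||Q) = Σ P(i) log₂(P(i)/Q(i))
  i=0: (5/16) × log₂((5/16)/(5/16)) = (5/16) × log₂(1) = 0.0000
  i=1: (7/16) × log₂((7/16)/(7/16)) = (7/16) × log₂(1) = 0.0000
  i=2: (3/16) × log₂((3/16)/(1/8)) = (3/16) × log₂(3/2) = 0.1097
  i=3: (1/16) × log₂((1/16)/(1/8)) = (1/16) × log₂(1/2) = -0.0625
D(P||Q) = 0.0000 + 0.0000 + 0.1097 - 0.0625
  = 0.0472 bits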